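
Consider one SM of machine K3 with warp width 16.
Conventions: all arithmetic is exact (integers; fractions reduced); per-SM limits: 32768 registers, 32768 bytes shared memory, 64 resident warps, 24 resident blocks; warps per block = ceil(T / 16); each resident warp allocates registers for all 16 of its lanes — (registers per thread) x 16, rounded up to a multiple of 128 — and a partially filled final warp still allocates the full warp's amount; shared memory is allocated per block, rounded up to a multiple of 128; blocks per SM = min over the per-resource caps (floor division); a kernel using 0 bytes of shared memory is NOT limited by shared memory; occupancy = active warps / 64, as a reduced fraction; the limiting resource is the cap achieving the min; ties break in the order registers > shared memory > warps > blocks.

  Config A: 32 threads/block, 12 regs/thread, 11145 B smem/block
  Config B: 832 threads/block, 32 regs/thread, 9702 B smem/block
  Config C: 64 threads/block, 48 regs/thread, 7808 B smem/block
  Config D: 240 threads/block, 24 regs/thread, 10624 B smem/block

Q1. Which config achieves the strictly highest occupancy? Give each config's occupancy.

occupancies: A 1/16, B 13/16, C 1/4, D 45/64

Answer: B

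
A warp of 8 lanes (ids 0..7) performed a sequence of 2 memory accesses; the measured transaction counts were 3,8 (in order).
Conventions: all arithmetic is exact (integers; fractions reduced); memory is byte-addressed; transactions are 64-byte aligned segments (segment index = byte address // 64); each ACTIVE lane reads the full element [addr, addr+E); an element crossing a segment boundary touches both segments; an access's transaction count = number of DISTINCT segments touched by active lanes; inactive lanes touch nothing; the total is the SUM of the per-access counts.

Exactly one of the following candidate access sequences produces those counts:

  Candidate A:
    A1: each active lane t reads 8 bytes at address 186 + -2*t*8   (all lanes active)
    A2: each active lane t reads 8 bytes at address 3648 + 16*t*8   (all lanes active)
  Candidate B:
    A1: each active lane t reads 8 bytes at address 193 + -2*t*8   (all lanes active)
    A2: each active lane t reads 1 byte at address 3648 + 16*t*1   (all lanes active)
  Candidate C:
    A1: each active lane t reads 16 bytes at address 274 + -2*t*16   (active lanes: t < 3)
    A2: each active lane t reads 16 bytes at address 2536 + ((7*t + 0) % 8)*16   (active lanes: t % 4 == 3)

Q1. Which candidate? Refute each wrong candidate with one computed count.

B: A2 gives 2 transactions, not 8
C: A1 gives 2 transactions, not 3
A: all counts match (3,8)

Answer: A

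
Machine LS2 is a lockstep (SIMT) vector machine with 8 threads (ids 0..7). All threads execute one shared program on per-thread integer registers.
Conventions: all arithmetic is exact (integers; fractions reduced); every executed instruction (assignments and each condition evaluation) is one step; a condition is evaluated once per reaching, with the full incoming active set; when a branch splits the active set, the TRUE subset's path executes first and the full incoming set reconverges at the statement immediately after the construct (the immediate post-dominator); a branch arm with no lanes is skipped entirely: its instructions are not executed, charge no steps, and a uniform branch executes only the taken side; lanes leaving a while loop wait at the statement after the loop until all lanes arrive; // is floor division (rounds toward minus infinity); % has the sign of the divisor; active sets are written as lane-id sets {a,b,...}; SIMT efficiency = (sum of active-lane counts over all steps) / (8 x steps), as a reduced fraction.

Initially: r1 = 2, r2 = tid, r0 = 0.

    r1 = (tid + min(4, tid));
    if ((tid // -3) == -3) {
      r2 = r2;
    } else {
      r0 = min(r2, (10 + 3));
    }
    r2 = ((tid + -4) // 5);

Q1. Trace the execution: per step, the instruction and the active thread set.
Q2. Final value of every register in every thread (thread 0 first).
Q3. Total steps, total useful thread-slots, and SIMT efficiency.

step 0: r1 <- (tid + min(4, tid))    {0,1,2,3,4,5,6,7}
step 1: eval ((tid // -3) == -3)     {0,1,2,3,4,5,6,7}
step 2: r2 <- r2                     {7}
step 3: r0 <- min(r2, (10 + 3))      {0,1,2,3,4,5,6}
step 4: r2 <- ((tid + -4) // 5)      {0,1,2,3,4,5,6,7}

Answer: 5 steps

r1: 0,2,4,6,8,9,10,11
r2: -1,-1,-1,-1,0,0,0,0
r0: 0,1,2,3,4,5,6,0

steps = 5; useful = 32; efficiency = 32/40 = 4/5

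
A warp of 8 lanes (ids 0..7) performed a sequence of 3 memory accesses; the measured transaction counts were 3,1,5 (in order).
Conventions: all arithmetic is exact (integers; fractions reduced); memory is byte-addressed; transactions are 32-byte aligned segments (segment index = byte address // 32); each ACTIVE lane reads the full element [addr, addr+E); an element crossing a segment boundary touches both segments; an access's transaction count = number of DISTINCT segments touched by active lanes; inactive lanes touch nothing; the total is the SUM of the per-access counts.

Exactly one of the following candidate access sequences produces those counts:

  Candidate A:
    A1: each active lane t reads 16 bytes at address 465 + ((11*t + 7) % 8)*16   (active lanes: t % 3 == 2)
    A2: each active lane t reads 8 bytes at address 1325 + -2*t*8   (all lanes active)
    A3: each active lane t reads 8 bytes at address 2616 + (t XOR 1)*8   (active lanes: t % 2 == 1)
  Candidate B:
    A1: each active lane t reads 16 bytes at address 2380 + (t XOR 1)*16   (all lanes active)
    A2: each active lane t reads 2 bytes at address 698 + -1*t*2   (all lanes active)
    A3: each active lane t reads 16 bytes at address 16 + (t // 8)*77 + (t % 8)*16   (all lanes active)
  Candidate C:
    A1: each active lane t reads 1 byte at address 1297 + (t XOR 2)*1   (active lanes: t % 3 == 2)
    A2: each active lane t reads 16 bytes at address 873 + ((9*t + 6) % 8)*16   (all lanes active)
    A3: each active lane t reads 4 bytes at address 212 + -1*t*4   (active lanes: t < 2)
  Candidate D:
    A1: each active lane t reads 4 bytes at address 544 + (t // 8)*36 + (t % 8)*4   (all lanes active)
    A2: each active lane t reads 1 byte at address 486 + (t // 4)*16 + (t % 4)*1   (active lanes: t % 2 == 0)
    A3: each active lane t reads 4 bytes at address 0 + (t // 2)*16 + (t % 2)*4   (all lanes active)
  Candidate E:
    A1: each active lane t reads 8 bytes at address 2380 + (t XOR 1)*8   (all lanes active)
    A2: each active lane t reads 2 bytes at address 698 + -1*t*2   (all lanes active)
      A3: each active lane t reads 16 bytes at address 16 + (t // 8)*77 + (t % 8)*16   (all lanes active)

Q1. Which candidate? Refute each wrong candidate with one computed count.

A: A1 gives 2 transactions, not 3
B: A1 gives 5 transactions, not 3
C: A1 gives 1 transaction, not 3
D: A1 gives 1 transaction, not 3
E: all counts match (3,1,5)

Answer: E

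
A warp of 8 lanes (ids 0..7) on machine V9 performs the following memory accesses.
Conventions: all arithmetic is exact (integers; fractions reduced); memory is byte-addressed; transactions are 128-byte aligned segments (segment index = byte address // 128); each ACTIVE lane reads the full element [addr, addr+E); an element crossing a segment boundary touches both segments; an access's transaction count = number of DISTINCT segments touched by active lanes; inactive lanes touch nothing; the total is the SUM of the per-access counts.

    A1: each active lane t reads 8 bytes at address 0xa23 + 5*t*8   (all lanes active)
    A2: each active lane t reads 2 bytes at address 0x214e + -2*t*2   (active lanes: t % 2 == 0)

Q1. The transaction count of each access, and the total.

A1: 3 transactions
A2: 1 transaction

Answer: 3,1; total 4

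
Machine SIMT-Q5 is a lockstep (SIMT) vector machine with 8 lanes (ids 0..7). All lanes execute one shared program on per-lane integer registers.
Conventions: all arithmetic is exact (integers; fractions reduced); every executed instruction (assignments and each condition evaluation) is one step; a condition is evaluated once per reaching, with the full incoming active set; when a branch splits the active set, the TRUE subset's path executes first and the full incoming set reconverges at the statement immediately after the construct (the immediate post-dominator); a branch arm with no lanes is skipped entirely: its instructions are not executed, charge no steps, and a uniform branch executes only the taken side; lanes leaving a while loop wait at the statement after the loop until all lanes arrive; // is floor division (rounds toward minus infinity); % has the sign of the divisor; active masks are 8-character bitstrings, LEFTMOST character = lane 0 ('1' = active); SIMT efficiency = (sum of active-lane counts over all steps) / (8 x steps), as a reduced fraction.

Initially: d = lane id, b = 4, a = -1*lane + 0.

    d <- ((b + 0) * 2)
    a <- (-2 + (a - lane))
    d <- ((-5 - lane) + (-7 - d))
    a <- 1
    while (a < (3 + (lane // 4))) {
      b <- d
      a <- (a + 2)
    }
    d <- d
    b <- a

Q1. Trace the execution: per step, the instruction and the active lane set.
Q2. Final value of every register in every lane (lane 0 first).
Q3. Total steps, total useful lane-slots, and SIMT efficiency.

step 0: d <- ((b + 0) * 2)           11111111
step 1: a <- (-2 + (a - lane))       11111111
step 2: d <- ((-5 - lane) + (-7 - d)) 11111111
step 3: a <- 1                       11111111
step 4: eval (a < (3 + (lane // 4))) 11111111
step 5: b <- d                       11111111
step 6: a <- (a + 2)                 11111111
step 7: eval (a < (3 + (lane // 4))) 11111111
step 8: b <- d                       00001111
step 9: a <- (a + 2)                 00001111
step 10: eval (a < (3 + (lane // 4))) 00001111
step 11: d <- d                       11111111
step 12: b <- a                       11111111

Answer: 13 steps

d: -20,-21,-22,-23,-24,-25,-26,-27
b: 3,3,3,3,5,5,5,5
a: 3,3,3,3,5,5,5,5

steps = 13; useful = 92; efficiency = 92/104 = 23/26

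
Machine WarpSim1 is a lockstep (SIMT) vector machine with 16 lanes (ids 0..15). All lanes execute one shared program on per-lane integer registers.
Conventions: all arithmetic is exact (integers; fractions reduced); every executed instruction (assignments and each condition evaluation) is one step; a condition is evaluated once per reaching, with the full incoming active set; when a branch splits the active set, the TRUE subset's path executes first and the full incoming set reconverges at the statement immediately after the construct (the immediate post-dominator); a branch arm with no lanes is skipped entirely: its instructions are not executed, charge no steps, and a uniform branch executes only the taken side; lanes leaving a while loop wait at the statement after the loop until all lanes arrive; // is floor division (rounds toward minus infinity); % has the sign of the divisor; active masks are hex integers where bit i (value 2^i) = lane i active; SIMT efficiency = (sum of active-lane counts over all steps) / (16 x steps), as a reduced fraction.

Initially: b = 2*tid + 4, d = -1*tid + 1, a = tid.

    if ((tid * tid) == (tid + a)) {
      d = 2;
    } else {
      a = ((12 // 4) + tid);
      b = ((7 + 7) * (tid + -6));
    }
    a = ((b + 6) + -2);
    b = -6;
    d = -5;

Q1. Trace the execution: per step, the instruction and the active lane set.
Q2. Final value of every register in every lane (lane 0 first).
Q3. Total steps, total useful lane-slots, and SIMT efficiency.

step 0: eval ((tid * tid) == (tid + a)) 0xffff
step 1: d <- 2                       0x0005
step 2: a <- ((12 // 4) + tid)       0xfffa
step 3: b <- ((7 + 7) * (tid + -6))  0xfffa
step 4: a <- ((b + 6) + -2)          0xffff
step 5: b <- -6                      0xffff
step 6: d <- -5                      0xffff

Answer: 7 steps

b: -6,-6,-6,-6,-6,-6,-6,-6,-6,-6,-6,-6,-6,-6,-6,-6
d: -5,-5,-5,-5,-5,-5,-5,-5,-5,-5,-5,-5,-5,-5,-5,-5
a: 8,-66,12,-38,-24,-10,4,18,32,46,60,74,88,102,116,130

steps = 7; useful = 94; efficiency = 94/112 = 47/56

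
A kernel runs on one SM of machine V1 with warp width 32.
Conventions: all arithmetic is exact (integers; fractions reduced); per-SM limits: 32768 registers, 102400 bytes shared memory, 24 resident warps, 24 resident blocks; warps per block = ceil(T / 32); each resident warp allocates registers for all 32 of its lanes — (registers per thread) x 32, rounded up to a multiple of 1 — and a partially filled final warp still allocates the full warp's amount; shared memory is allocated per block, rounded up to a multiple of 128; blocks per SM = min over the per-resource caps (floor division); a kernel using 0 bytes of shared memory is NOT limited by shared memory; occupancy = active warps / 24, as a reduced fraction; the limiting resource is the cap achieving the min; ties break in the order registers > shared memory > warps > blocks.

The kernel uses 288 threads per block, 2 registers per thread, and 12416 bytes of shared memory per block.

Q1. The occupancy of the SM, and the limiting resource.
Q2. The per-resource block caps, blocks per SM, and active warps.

Answer: occupancy 3/4, limited by warps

registers: 56 blocks
shared memory: 8 blocks
warps: 2 blocks
blocks: 24 blocks

Answer: 2 blocks, 18 active warps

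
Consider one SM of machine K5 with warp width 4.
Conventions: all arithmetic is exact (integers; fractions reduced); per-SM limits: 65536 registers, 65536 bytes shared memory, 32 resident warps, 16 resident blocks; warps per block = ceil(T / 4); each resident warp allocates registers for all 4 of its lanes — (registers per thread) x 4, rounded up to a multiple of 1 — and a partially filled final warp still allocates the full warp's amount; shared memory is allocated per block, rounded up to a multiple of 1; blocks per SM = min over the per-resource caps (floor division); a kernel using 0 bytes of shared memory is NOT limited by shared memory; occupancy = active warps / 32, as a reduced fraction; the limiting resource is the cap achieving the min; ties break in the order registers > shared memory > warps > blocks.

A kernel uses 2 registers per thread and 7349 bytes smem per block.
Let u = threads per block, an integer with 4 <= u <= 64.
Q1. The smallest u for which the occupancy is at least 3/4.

Answer: u = 9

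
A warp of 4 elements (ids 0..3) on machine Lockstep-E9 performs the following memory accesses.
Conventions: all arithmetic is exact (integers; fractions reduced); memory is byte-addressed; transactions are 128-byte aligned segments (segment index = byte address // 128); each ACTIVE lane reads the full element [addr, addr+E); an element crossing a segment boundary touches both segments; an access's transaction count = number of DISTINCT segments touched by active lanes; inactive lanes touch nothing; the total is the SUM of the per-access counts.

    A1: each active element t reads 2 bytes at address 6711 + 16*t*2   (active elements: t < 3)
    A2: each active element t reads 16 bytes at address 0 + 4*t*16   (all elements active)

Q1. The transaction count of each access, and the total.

A1: 1 transaction
A2: 2 transactions

Answer: 1,2; total 3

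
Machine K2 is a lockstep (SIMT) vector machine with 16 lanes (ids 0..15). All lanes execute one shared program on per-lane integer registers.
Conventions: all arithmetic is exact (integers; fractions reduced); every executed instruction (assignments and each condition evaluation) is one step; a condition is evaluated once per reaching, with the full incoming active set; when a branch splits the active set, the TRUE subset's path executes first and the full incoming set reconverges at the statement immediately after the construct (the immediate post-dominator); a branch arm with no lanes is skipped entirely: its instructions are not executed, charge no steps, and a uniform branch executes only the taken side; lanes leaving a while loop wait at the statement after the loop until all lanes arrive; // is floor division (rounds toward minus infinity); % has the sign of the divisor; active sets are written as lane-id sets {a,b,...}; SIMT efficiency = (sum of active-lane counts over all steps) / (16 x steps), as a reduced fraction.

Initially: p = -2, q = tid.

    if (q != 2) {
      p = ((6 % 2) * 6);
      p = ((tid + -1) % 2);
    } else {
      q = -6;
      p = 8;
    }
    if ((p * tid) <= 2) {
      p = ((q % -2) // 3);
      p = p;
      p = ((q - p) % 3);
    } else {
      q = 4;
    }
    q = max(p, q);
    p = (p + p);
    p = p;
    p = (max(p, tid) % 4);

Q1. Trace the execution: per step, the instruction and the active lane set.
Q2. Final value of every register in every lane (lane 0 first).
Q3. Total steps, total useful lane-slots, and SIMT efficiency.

step 0: eval (q != 2)                {0,1,2,3,4,5,6,7,8,9,10,11,12,13,14,15}
step 1: p <- ((6 % 2) * 6)           {0,1,3,4,5,6,7,8,9,10,11,12,13,14,15}
step 2: p <- ((tid + -1) % 2)        {0,1,3,4,5,6,7,8,9,10,11,12,13,14,15}
step 3: q <- -6                      {2}
step 4: p <- 8                       {2}
step 5: eval ((p * tid) <= 2)        {0,1,2,3,4,5,6,7,8,9,10,11,12,13,14,15}
step 6: p <- ((q % -2) // 3)         {0,1,3,5,7,9,11,13,15}
step 7: p <- p                       {0,1,3,5,7,9,11,13,15}
step 8: p <- ((q - p) % 3)           {0,1,3,5,7,9,11,13,15}
step 9: q <- 4                       {2,4,6,8,10,12,14}
step 10: q <- max(p, q)               {0,1,2,3,4,5,6,7,8,9,10,11,12,13,14,15}
step 11: p <- (p + p)                 {0,1,2,3,4,5,6,7,8,9,10,11,12,13,14,15}
step 12: p <- p                       {0,1,2,3,4,5,6,7,8,9,10,11,12,13,14,15}
step 13: p <- (max(p, tid) % 4)       {0,1,2,3,4,5,6,7,8,9,10,11,12,13,14,15}

Answer: 14 steps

p: 0,0,0,3,0,1,2,3,0,1,2,3,0,1,2,3
q: 0,2,8,3,4,5,4,7,4,9,4,11,4,13,4,15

steps = 14; useful = 162; efficiency = 162/224 = 81/112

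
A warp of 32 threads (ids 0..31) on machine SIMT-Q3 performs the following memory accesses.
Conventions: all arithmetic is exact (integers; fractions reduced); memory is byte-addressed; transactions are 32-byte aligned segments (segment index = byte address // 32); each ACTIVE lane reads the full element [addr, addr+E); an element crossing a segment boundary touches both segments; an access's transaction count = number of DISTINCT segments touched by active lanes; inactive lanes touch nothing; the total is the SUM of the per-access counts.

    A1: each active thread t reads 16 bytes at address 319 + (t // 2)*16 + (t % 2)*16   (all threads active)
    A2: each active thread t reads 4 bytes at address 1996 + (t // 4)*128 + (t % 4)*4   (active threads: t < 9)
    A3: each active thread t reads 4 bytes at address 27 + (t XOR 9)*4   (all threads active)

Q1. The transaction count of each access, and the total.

A1: 10 transactions
A2: 3 transactions
A3: 5 transactions

Answer: 10,3,5; total 18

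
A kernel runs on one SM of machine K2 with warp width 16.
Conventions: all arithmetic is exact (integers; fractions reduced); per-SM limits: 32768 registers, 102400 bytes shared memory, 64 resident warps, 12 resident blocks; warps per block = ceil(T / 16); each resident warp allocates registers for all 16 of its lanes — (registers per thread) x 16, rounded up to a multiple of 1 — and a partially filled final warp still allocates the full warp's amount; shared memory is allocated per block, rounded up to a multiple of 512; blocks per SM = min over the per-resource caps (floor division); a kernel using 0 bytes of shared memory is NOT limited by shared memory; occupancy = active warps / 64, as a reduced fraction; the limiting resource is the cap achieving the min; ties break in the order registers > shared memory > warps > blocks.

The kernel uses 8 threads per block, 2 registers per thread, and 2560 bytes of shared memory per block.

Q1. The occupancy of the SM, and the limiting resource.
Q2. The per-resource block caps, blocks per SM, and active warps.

Answer: occupancy 3/16, limited by blocks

registers: 1024 blocks
shared memory: 40 blocks
warps: 64 blocks
blocks: 12 blocks

Answer: 12 blocks, 12 active warps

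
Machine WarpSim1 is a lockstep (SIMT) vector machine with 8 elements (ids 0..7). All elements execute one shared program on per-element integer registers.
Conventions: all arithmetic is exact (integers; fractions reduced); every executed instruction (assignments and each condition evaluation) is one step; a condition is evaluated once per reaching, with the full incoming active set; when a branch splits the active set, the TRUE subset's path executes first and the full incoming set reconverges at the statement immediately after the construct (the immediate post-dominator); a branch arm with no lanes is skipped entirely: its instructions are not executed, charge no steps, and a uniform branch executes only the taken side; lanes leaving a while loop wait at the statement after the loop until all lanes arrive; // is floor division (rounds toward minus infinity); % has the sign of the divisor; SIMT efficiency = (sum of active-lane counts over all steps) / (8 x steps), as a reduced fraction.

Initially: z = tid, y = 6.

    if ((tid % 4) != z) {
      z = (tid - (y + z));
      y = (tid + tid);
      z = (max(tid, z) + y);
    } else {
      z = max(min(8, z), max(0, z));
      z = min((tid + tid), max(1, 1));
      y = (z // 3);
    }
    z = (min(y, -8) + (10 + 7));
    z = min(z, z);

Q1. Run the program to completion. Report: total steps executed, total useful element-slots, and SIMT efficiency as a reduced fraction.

Answer: 9 steps, 48 useful, 2/3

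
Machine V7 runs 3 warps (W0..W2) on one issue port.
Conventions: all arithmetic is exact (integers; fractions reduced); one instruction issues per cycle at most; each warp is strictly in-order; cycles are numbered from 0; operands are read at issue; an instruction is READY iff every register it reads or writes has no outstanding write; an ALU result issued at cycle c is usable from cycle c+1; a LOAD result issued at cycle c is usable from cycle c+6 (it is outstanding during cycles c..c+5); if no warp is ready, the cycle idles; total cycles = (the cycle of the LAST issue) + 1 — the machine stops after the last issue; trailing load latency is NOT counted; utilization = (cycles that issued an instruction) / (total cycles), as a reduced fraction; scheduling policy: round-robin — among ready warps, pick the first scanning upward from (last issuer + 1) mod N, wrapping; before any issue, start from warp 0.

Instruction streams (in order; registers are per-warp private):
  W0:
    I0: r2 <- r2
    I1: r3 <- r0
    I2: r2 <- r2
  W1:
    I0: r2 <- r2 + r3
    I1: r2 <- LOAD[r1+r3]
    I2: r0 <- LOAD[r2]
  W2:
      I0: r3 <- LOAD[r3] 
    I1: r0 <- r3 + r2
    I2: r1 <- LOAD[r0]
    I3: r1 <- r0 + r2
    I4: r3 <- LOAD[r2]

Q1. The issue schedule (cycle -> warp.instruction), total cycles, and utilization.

cycle 0: W0.I0
cycle 1: W1.I0
cycle 2: W2.I0
cycle 3: W0.I1
cycle 4: W1.I1
cycle 5: W0.I2
cycle 6: idle
cycle 7: idle
cycle 8: W2.I1
cycle 9: W2.I2
cycle 10: W1.I2
cycle 11: idle
cycle 12: idle
cycle 13: idle
cycle 14: idle
cycle 15: W2.I3
cycle 16: W2.I4

Answer: 17 cycles, utilization 11/17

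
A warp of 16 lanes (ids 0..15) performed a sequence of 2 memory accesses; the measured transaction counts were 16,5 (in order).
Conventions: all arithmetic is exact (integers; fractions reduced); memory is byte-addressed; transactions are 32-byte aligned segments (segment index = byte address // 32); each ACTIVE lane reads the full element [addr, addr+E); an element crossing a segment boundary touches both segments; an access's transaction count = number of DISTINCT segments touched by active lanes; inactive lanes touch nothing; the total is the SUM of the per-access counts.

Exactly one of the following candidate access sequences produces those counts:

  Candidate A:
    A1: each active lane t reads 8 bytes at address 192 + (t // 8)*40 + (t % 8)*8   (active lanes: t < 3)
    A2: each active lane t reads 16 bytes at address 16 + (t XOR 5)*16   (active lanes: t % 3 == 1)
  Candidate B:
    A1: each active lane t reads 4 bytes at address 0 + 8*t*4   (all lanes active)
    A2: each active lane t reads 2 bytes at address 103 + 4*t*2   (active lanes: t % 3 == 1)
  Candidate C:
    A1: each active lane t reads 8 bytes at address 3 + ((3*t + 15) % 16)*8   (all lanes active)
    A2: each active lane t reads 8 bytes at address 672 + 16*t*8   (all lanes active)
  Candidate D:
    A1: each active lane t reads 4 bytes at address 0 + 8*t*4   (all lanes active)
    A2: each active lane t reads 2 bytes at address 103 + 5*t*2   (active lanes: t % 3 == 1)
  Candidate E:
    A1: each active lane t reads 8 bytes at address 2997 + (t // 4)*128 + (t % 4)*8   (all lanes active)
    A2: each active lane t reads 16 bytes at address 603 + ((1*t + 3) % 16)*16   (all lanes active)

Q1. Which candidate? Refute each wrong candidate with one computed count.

A: A1 gives 1 transaction, not 16
B: A2 gives 4 transactions, not 5
C: A1 gives 5 transactions, not 16
E: A1 gives 8 transactions, not 16
D: all counts match (16,5)

Answer: D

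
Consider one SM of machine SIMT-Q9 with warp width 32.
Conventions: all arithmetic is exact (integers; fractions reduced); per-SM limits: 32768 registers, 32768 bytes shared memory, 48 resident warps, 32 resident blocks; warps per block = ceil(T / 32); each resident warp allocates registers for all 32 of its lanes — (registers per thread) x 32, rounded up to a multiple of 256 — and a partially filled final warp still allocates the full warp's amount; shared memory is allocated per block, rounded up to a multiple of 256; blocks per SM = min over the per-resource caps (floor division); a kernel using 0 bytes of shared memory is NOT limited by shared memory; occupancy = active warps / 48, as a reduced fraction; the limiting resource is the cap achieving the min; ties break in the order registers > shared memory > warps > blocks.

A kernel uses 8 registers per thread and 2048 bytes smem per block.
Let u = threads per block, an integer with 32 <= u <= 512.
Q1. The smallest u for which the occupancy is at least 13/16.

Answer: u = 65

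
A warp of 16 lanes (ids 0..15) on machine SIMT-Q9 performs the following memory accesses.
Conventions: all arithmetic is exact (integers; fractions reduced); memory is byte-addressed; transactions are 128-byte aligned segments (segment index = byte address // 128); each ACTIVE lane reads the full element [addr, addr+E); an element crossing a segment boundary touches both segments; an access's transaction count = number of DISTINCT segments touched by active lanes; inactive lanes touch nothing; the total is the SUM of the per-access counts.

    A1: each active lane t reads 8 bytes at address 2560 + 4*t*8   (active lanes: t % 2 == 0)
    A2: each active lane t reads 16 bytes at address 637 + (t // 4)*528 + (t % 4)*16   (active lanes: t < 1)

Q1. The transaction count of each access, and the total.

A1: 4 transactions
A2: 2 transactions

Answer: 4,2; total 6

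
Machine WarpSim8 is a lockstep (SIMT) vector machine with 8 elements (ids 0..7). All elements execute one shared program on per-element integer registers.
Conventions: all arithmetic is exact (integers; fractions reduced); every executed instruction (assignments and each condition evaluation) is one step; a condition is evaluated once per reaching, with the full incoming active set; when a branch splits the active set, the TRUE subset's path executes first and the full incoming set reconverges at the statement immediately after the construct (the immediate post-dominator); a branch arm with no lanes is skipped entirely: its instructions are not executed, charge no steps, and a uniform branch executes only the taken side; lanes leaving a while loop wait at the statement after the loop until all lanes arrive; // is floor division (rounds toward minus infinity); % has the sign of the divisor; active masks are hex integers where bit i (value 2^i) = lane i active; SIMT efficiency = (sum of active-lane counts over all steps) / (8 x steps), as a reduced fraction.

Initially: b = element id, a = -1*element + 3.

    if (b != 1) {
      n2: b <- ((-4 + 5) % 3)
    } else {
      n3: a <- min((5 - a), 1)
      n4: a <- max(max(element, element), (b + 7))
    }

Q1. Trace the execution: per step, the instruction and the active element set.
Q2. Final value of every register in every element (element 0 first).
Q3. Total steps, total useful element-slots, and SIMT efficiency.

step 0: eval (b != 1)                0xff
step 1: b <- ((-4 + 5) % 3)          0xfd
step 2: a <- min((5 - a), 1)         0x02
step 3: a <- max(max(element, element), (b + 7)) 0x02

Answer: 4 steps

b: 1,1,1,1,1,1,1,1
a: 3,8,1,0,-1,-2,-3,-4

steps = 4; useful = 17; efficiency = 17/32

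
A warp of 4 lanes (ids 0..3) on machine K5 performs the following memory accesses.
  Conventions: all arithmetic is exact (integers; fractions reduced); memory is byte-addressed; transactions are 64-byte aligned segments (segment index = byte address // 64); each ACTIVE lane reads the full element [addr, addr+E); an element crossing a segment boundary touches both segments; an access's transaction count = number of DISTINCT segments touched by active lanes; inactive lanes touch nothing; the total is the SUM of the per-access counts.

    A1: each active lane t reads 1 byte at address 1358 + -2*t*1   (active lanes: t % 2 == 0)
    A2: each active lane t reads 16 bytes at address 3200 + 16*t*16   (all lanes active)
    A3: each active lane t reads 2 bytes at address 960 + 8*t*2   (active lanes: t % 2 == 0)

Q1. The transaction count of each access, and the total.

A1: 1 transaction
A2: 4 transactions
A3: 1 transaction

Answer: 1,4,1; total 6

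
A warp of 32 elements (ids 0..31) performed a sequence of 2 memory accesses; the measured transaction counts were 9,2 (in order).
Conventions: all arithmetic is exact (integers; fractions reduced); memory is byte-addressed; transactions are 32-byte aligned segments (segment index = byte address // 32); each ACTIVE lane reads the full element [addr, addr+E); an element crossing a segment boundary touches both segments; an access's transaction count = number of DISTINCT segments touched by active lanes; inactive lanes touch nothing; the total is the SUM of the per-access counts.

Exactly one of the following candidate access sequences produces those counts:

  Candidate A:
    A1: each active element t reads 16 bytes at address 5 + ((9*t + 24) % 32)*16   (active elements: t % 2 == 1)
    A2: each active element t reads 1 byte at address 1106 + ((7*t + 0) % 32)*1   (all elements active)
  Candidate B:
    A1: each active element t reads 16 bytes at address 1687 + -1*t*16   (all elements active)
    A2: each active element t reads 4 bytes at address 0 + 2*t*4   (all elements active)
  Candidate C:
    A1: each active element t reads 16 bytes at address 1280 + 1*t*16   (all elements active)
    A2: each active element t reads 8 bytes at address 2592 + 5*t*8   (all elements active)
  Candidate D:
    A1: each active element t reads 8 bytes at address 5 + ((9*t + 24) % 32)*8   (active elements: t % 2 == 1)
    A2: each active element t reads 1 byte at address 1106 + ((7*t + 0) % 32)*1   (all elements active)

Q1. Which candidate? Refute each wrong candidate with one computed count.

A: A1 gives 17 transactions, not 9
B: A1 gives 17 transactions, not 9
C: A1 gives 16 transactions, not 9
D: all counts match (9,2)

Answer: D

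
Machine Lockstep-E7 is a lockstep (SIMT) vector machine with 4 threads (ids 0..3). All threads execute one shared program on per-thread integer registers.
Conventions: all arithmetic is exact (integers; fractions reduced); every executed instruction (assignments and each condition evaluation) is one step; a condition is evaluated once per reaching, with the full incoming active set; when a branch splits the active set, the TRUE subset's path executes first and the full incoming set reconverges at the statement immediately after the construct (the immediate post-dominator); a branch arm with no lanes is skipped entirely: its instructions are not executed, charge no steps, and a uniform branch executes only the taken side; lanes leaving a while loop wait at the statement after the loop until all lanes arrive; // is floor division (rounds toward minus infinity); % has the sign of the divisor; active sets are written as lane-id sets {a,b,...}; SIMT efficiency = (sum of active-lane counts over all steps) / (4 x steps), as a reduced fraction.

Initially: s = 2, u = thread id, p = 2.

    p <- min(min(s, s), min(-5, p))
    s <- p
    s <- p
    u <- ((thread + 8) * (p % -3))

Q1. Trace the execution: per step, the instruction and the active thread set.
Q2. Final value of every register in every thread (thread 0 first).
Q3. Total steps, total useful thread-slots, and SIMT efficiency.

step 0: p <- min(min(s, s), min(-5, p)) {0,1,2,3}
step 1: s <- p                       {0,1,2,3}
step 2: s <- p                       {0,1,2,3}
step 3: u <- ((thread + 8) * (p % -3)) {0,1,2,3}

Answer: 4 steps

s: -5,-5,-5,-5
u: -16,-18,-20,-22
p: -5,-5,-5,-5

steps = 4; useful = 16; efficiency = 16/16 = 1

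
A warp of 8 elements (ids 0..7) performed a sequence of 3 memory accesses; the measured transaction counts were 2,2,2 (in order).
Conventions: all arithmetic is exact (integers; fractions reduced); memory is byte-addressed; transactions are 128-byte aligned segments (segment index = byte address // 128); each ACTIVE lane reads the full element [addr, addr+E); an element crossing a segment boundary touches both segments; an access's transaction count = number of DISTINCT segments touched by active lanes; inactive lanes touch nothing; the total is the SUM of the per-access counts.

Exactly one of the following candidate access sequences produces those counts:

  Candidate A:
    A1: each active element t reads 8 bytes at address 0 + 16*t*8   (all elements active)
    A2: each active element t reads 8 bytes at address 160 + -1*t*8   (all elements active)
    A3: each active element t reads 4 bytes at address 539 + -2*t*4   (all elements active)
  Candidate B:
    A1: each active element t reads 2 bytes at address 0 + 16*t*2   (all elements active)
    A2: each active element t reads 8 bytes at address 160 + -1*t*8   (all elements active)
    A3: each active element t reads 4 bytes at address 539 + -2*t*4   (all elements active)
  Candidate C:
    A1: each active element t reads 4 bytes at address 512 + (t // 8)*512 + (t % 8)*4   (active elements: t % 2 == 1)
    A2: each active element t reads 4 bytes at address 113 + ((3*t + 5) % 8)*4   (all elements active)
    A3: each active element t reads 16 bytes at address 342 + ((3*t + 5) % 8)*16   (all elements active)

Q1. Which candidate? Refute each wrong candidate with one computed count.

A: A1 gives 8 transactions, not 2
C: A1 gives 1 transaction, not 2
B: all counts match (2,2,2)

Answer: B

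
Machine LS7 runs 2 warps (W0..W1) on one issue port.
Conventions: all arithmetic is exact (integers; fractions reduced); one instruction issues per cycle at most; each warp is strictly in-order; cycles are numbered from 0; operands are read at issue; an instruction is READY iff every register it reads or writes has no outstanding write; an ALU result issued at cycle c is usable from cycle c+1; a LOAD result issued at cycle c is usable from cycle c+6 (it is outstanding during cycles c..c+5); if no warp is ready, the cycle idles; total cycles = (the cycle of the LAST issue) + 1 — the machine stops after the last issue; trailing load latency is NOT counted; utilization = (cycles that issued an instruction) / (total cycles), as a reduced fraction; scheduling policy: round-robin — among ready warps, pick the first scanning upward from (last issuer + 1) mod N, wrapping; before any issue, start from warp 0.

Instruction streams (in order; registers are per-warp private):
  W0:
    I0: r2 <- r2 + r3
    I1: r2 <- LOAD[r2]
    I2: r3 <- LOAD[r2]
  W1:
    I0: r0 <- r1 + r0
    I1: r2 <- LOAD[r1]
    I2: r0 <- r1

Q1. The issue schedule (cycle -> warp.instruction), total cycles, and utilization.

cycle 0: W0.I0
cycle 1: W1.I0
cycle 2: W0.I1
cycle 3: W1.I1
cycle 4: W1.I2
cycle 5: idle
cycle 6: idle
cycle 7: idle
cycle 8: W0.I2

Answer: 9 cycles, utilization 2/3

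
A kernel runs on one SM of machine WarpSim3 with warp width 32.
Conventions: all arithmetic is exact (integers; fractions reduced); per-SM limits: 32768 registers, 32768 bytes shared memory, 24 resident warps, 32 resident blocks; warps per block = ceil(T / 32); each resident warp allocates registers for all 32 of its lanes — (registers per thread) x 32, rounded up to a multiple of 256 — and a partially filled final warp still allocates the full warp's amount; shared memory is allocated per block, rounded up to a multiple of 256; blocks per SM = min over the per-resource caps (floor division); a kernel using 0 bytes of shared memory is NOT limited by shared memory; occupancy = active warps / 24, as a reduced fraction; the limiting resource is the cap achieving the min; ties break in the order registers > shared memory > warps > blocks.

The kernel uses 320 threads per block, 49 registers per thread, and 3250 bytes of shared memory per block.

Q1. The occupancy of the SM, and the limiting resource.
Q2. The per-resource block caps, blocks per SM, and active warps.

Answer: occupancy 5/12, limited by registers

registers: 1 block
shared memory: 9 blocks
warps: 2 blocks
blocks: 32 blocks

Answer: 1 block, 10 active warps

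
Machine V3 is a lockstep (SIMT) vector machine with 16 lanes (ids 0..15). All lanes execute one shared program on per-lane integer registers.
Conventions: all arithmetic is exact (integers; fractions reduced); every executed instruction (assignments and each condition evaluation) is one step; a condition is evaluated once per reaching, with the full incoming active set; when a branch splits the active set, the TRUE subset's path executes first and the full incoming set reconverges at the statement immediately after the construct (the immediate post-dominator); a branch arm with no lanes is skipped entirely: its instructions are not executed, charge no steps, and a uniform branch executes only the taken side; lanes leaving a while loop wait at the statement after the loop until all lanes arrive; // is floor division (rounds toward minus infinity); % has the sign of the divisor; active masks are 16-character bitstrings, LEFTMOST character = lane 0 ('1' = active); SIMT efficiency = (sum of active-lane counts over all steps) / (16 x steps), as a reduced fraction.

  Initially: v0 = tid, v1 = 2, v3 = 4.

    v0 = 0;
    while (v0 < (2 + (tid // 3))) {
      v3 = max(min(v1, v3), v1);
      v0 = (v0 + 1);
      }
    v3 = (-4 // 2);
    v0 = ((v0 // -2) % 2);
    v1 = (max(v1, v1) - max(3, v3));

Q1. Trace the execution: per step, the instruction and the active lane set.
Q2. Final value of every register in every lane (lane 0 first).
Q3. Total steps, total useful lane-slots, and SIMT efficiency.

step 0: v0 <- 0                      1111111111111111
step 1: eval (v0 < (2 + (tid // 3))) 1111111111111111
step 2: v3 <- max(min(v1, v3), v1)   1111111111111111
step 3: v0 <- (v0 + 1)               1111111111111111
step 4: eval (v0 < (2 + (tid // 3))) 1111111111111111
step 5: v3 <- max(min(v1, v3), v1)   1111111111111111
step 6: v0 <- (v0 + 1)               1111111111111111
step 7: eval (v0 < (2 + (tid // 3))) 1111111111111111
step 8: v3 <- max(min(v1, v3), v1)   0001111111111111
step 9: v0 <- (v0 + 1)               0001111111111111
step 10: eval (v0 < (2 + (tid // 3))) 0001111111111111
step 11: v3 <- max(min(v1, v3), v1)   0000001111111111
step 12: v0 <- (v0 + 1)               0000001111111111
step 13: eval (v0 < (2 + (tid // 3))) 0000001111111111
step 14: v3 <- max(min(v1, v3), v1)   0000000001111111
step 15: v0 <- (v0 + 1)               0000000001111111
step 16: eval (v0 < (2 + (tid // 3))) 0000000001111111
step 17: v3 <- max(min(v1, v3), v1)   0000000000001111
step 18: v0 <- (v0 + 1)               0000000000001111
step 19: eval (v0 < (2 + (tid // 3))) 0000000000001111
step 20: v3 <- max(min(v1, v3), v1)   0000000000000001
step 21: v0 <- (v0 + 1)               0000000000000001
step 22: eval (v0 < (2 + (tid // 3))) 0000000000000001
step 23: v3 <- (-4 // 2)              1111111111111111
step 24: v0 <- ((v0 // -2) % 2)       1111111111111111
step 25: v1 <- (max(v1, v1) - max(3, v3)) 1111111111111111

Answer: 26 steps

v0: 1,1,1,0,0,0,0,0,0,1,1,1,1,1,1,0
v1: -1,-1,-1,-1,-1,-1,-1,-1,-1,-1,-1,-1,-1,-1,-1,-1
v3: -2,-2,-2,-2,-2,-2,-2,-2,-2,-2,-2,-2,-2,-2,-2,-2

steps = 26; useful = 281; efficiency = 281/416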